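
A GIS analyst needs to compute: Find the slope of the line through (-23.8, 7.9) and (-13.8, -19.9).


slope = (y2-y1)/(x2-x1) = ((-19.9)-7.9)/((-13.8)-(-23.8)) = (-27.8)/10 = -2.78

-2.78


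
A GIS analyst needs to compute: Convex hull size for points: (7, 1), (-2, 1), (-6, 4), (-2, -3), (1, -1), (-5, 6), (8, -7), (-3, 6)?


Convex hull vertices (CCW): (-6, 4), (-2, -3), (8, -7), (7, 1), (-3, 6), (-5, 6)
Count = 6

6


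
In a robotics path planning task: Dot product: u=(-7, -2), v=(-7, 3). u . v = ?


u . v = u_x*v_x + u_y*v_y = (-7)*(-7) + (-2)*3
= 49 + (-6) = 43

43


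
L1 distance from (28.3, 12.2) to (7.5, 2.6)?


|28.3-7.5| + |12.2-2.6| = 20.8 + 9.6 = 30.4

30.4


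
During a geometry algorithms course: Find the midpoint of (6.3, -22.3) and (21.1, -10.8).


M = ((6.3+21.1)/2, ((-22.3)+(-10.8))/2)
= (13.7, -16.55)

(13.7, -16.55)


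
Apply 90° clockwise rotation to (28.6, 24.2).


90° CW: (x,y) -> (y, -x)
(28.6,24.2) -> (24.2, -28.6)

(24.2, -28.6)


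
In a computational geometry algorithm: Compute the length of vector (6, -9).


|u| = sqrt(6^2 + (-9)^2) = sqrt(117) = 10.8167

10.8167


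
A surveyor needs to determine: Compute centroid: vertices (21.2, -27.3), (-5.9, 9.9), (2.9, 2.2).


Centroid = ((x_A+x_B+x_C)/3, (y_A+y_B+y_C)/3)
= ((21.2+(-5.9)+2.9)/3, ((-27.3)+9.9+2.2)/3)
= (6.0667, -5.0667)

(6.0667, -5.0667)


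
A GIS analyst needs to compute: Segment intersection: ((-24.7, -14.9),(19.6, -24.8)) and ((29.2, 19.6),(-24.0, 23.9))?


Cross products: d1=2067.17, d2=2403.36, d3=2061.96, d4=1725.77
d1*d2 < 0 and d3*d4 < 0? no

No, they don't intersect


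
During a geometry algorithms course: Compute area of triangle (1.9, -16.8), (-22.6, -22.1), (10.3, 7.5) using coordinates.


Area = |x_A(y_B-y_C) + x_B(y_C-y_A) + x_C(y_A-y_B)|/2
= |(-56.24) + (-549.18) + 54.59|/2
= 550.83/2 = 275.415

275.415


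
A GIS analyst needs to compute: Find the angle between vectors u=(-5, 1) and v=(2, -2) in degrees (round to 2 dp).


u.v = -12, |u| = sqrt(26) = 5.099, |v| = sqrt(8) = 2.8284
cos(theta) = u.v/(|u||v|) = -12/sqrt(208) = -0.83205
theta = acos(-0.83205) = 146.31 degrees

146.31 degrees


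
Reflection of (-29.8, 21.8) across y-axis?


Reflection over y-axis: (x,y) -> (-x,y)
(-29.8, 21.8) -> (29.8, 21.8)

(29.8, 21.8)


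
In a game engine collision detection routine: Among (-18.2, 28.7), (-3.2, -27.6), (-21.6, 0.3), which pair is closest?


d(P0,P1) = 58.264, d(P0,P2) = 28.6028, d(P1,P2) = 33.4211
Closest: P0 and P2

Closest pair: (-18.2, 28.7) and (-21.6, 0.3), distance = 28.6028


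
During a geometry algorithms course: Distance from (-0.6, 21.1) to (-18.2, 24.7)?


dx=-17.6, dy=3.6
d^2 = (-17.6)^2 + 3.6^2 = 322.72
d = sqrt(322.72) = 17.9644

17.9644


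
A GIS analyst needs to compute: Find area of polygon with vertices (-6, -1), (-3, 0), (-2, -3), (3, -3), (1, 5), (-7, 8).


Shoelace sum: ((-6)*0 - (-3)*(-1)) + ((-3)*(-3) - (-2)*0) + ((-2)*(-3) - 3*(-3)) + (3*5 - 1*(-3)) + (1*8 - (-7)*5) + ((-7)*(-1) - (-6)*8)
= 137
Area = |137|/2 = 68.5

68.5


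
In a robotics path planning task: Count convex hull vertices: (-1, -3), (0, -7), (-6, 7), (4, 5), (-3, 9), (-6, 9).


Convex hull vertices (CCW): (-6, 7), (0, -7), (4, 5), (-3, 9), (-6, 9)
Count = 5

5


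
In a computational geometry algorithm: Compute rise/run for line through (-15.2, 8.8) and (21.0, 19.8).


slope = (y2-y1)/(x2-x1) = (19.8-8.8)/(21-(-15.2)) = 11/36.2 = 0.3039

0.3039


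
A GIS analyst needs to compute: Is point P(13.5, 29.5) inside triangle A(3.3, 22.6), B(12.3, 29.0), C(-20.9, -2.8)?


Cross products: AB x AP = -3.18, BC x BP = 21.56, CA x CP = -92.1
All same sign? no

No, outside


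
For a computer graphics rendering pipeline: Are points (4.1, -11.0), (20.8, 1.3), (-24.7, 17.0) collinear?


Cross product: (20.8-4.1)*(17-(-11)) - (1.3-(-11))*((-24.7)-4.1)
= 821.84

No, not collinear


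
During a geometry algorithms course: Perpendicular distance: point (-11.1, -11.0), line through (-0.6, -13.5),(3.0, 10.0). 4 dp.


|cross product| = 255.75
|line direction| = sqrt(565.21) = 23.7741
Distance = 255.75/sqrt(565.21) = 10.7575

10.7575


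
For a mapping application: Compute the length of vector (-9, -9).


|u| = sqrt((-9)^2 + (-9)^2) = sqrt(162) = 12.7279

12.7279


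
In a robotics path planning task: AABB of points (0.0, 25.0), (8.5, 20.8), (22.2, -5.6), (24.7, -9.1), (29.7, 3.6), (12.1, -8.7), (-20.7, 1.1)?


x range: [-20.7, 29.7]
y range: [-9.1, 25]
Bounding box: (-20.7,-9.1) to (29.7,25)

(-20.7,-9.1) to (29.7,25)


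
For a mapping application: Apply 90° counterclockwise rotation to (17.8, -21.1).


90° CCW: (x,y) -> (-y, x)
(17.8,-21.1) -> (21.1, 17.8)

(21.1, 17.8)


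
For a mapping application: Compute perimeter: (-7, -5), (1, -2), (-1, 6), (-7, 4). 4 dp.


Sides: (-7, -5)->(1, -2): sqrt(73) = 8.544004, (1, -2)->(-1, 6): sqrt(68) = 8.246211, (-1, 6)->(-7, 4): sqrt(40) = 6.324555, (-7, 4)->(-7, -5): sqrt(81) = 9
Sum = 32.11477
Perimeter = 32.1148

32.1148


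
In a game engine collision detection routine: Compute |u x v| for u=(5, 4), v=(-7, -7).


|u x v| = |5*(-7) - 4*(-7)|
= |(-35) - (-28)| = 7

7


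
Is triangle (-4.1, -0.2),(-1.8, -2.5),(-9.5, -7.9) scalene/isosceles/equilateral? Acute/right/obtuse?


Side lengths squared: AB^2=10.58, BC^2=88.45, CA^2=88.45
Sorted: [10.58, 88.45, 88.45]
By sides: Isosceles, By angles: Acute

Isosceles, Acute


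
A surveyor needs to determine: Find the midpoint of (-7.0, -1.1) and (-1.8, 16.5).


M = (((-7)+(-1.8))/2, ((-1.1)+16.5)/2)
= (-4.4, 7.7)

(-4.4, 7.7)


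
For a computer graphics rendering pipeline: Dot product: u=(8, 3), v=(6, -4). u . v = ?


u . v = u_x*v_x + u_y*v_y = 8*6 + 3*(-4)
= 48 + (-12) = 36

36


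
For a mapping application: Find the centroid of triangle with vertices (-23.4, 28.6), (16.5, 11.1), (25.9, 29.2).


Centroid = ((x_A+x_B+x_C)/3, (y_A+y_B+y_C)/3)
= (((-23.4)+16.5+25.9)/3, (28.6+11.1+29.2)/3)
= (6.3333, 22.9667)

(6.3333, 22.9667)


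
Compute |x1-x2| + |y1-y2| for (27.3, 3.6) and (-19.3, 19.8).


|27.3-(-19.3)| + |3.6-19.8| = 46.6 + 16.2 = 62.8

62.8


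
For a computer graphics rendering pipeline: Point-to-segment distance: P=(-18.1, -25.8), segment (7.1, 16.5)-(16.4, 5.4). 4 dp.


Project P onto AB: t = 1 (clamped to [0,1])
Closest point on segment: (16.4, 5.4)
Distance: 46.5155

46.5155


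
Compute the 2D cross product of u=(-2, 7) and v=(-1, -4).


u x v = u_x*v_y - u_y*v_x = (-2)*(-4) - 7*(-1)
= 8 - (-7) = 15

15


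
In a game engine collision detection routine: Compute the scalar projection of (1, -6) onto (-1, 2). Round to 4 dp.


u.v = -13, |v| = sqrt(5) = 2.2361
Scalar projection = u.v / |v| = -13 / sqrt(5) = -5.8138

-5.8138


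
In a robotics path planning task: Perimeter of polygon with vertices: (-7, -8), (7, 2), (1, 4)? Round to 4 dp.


Sides: (-7, -8)->(7, 2): sqrt(296) = 17.204651, (7, 2)->(1, 4): sqrt(40) = 6.324555, (1, 4)->(-7, -8): sqrt(208) = 14.422205
Sum = 37.951411
Perimeter = 37.9514

37.9514


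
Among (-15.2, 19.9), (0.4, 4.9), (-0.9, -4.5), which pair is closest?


d(P0,P1) = 21.6416, d(P0,P2) = 28.2816, d(P1,P2) = 9.4895
Closest: P1 and P2

Closest pair: (0.4, 4.9) and (-0.9, -4.5), distance = 9.4895


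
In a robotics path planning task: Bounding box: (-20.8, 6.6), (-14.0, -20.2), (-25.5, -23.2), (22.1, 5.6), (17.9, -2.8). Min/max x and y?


x range: [-25.5, 22.1]
y range: [-23.2, 6.6]
Bounding box: (-25.5,-23.2) to (22.1,6.6)

(-25.5,-23.2) to (22.1,6.6)


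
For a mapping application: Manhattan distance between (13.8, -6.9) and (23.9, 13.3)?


|13.8-23.9| + |(-6.9)-13.3| = 10.1 + 20.2 = 30.3

30.3


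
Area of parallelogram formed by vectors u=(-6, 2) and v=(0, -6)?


|u x v| = |(-6)*(-6) - 2*0|
= |36 - 0| = 36

36


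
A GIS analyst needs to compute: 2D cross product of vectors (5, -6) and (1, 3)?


u x v = u_x*v_y - u_y*v_x = 5*3 - (-6)*1
= 15 - (-6) = 21

21


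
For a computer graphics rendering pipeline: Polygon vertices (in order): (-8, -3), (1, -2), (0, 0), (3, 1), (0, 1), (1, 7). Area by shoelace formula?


Shoelace sum: ((-8)*(-2) - 1*(-3)) + (1*0 - 0*(-2)) + (0*1 - 3*0) + (3*1 - 0*1) + (0*7 - 1*1) + (1*(-3) - (-8)*7)
= 74
Area = |74|/2 = 37

37


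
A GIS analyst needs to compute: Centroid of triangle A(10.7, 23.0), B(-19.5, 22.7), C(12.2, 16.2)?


Centroid = ((x_A+x_B+x_C)/3, (y_A+y_B+y_C)/3)
= ((10.7+(-19.5)+12.2)/3, (23+22.7+16.2)/3)
= (1.1333, 20.6333)

(1.1333, 20.6333)


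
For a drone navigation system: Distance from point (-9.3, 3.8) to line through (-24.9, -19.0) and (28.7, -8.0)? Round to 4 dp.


|cross product| = 1050.48
|line direction| = sqrt(2993.96) = 54.7171
Distance = 1050.48/sqrt(2993.96) = 19.1984

19.1984


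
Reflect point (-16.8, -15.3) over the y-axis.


Reflection over y-axis: (x,y) -> (-x,y)
(-16.8, -15.3) -> (16.8, -15.3)

(16.8, -15.3)


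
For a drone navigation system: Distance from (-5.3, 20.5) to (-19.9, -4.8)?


dx=-14.6, dy=-25.3
d^2 = (-14.6)^2 + (-25.3)^2 = 853.25
d = sqrt(853.25) = 29.2104

29.2104


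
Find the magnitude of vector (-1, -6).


|u| = sqrt((-1)^2 + (-6)^2) = sqrt(37) = 6.0828

6.0828


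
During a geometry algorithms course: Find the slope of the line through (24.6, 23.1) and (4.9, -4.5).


slope = (y2-y1)/(x2-x1) = ((-4.5)-23.1)/(4.9-24.6) = (-27.6)/(-19.7) = 1.401

1.401


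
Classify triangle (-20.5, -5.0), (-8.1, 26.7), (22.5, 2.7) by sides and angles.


Side lengths squared: AB^2=1158.65, BC^2=1512.36, CA^2=1908.29
Sorted: [1158.65, 1512.36, 1908.29]
By sides: Scalene, By angles: Acute

Scalene, Acute


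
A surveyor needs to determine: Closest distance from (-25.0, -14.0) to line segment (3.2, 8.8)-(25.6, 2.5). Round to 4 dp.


Project P onto AB: t = 0 (clamped to [0,1])
Closest point on segment: (3.2, 8.8)
Distance: 36.264

36.264


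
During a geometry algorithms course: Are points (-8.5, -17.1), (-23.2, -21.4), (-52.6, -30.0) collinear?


Cross product: ((-23.2)-(-8.5))*((-30)-(-17.1)) - ((-21.4)-(-17.1))*((-52.6)-(-8.5))
= 0

Yes, collinear


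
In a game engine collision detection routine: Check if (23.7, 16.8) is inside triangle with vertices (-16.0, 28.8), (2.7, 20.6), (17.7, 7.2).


Cross products: AB x AP = 101.14, BC x BP = 224.4, CA x CP = -453.12
All same sign? no

No, outside


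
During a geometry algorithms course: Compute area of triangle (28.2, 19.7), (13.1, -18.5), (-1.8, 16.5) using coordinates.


Area = |x_A(y_B-y_C) + x_B(y_C-y_A) + x_C(y_A-y_B)|/2
= |(-987) + (-41.92) + (-68.76)|/2
= 1097.68/2 = 548.84

548.84


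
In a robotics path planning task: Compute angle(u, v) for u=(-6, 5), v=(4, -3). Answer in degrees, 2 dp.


u.v = -39, |u| = sqrt(61) = 7.8102, |v| = sqrt(25) = 5
cos(theta) = u.v/(|u||v|) = -39/sqrt(1525) = -0.998688
theta = acos(-0.998688) = 177.06 degrees

177.06 degrees


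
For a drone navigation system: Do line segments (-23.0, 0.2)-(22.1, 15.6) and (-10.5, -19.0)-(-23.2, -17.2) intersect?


Cross products: d1=-221.34, d2=-498.1, d3=-1058.42, d4=-781.66
d1*d2 < 0 and d3*d4 < 0? no

No, they don't intersect


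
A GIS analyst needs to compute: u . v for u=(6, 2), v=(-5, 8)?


u . v = u_x*v_x + u_y*v_y = 6*(-5) + 2*8
= (-30) + 16 = -14

-14


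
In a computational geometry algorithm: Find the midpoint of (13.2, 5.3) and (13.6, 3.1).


M = ((13.2+13.6)/2, (5.3+3.1)/2)
= (13.4, 4.2)

(13.4, 4.2)


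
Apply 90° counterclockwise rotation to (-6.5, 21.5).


90° CCW: (x,y) -> (-y, x)
(-6.5,21.5) -> (-21.5, -6.5)

(-21.5, -6.5)


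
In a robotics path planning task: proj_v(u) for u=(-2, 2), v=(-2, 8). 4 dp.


u.v = 20, |v| = sqrt(68) = 8.2462
Scalar projection = u.v / |v| = 20 / sqrt(68) = 2.4254

2.4254


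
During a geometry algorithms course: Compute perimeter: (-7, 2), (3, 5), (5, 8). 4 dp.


Sides: (-7, 2)->(3, 5): sqrt(109) = 10.440307, (3, 5)->(5, 8): sqrt(13) = 3.605551, (5, 8)->(-7, 2): sqrt(180) = 13.416408
Sum = 27.462266
Perimeter = 27.4623

27.4623


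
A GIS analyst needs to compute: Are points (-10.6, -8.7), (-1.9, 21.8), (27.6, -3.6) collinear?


Cross product: ((-1.9)-(-10.6))*((-3.6)-(-8.7)) - (21.8-(-8.7))*(27.6-(-10.6))
= -1120.73

No, not collinear


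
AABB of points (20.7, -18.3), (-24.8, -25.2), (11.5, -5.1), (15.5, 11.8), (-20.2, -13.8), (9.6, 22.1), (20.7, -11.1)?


x range: [-24.8, 20.7]
y range: [-25.2, 22.1]
Bounding box: (-24.8,-25.2) to (20.7,22.1)

(-24.8,-25.2) to (20.7,22.1)


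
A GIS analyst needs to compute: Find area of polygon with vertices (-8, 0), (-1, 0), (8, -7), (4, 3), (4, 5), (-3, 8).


Shoelace sum: ((-8)*0 - (-1)*0) + ((-1)*(-7) - 8*0) + (8*3 - 4*(-7)) + (4*5 - 4*3) + (4*8 - (-3)*5) + ((-3)*0 - (-8)*8)
= 178
Area = |178|/2 = 89

89


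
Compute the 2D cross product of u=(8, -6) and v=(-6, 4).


u x v = u_x*v_y - u_y*v_x = 8*4 - (-6)*(-6)
= 32 - 36 = -4

-4


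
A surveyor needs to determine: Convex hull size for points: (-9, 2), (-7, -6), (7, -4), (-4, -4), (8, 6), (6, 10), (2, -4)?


Convex hull vertices (CCW): (-9, 2), (-7, -6), (7, -4), (8, 6), (6, 10)
Count = 5

5


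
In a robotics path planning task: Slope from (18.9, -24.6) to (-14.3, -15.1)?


slope = (y2-y1)/(x2-x1) = ((-15.1)-(-24.6))/((-14.3)-18.9) = 9.5/(-33.2) = -0.2861

-0.2861


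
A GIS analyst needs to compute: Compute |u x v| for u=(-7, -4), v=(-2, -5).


|u x v| = |(-7)*(-5) - (-4)*(-2)|
= |35 - 8| = 27

27


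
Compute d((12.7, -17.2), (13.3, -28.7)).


dx=0.6, dy=-11.5
d^2 = 0.6^2 + (-11.5)^2 = 132.61
d = sqrt(132.61) = 11.5156

11.5156


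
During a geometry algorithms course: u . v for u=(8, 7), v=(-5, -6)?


u . v = u_x*v_x + u_y*v_y = 8*(-5) + 7*(-6)
= (-40) + (-42) = -82

-82


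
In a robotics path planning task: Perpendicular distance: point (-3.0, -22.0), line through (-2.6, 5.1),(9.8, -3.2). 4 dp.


|cross product| = 339.36
|line direction| = sqrt(222.65) = 14.9215
Distance = 339.36/sqrt(222.65) = 22.7431

22.7431


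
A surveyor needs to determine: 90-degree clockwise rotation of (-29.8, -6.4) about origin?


90° CW: (x,y) -> (y, -x)
(-29.8,-6.4) -> (-6.4, 29.8)

(-6.4, 29.8)


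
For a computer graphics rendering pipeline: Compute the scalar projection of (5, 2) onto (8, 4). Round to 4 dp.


u.v = 48, |v| = sqrt(80) = 8.9443
Scalar projection = u.v / |v| = 48 / sqrt(80) = 5.3666

5.3666


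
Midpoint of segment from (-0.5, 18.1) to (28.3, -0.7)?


M = (((-0.5)+28.3)/2, (18.1+(-0.7))/2)
= (13.9, 8.7)

(13.9, 8.7)


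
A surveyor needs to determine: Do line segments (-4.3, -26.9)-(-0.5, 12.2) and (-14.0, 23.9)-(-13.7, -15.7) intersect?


Cross products: d1=368.88, d2=531.09, d3=572.31, d4=410.1
d1*d2 < 0 and d3*d4 < 0? no

No, they don't intersect


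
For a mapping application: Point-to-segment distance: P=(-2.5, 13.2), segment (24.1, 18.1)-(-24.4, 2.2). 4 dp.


Project P onto AB: t = 0.5251 (clamped to [0,1])
Closest point on segment: (-1.3691, 9.7503)
Distance: 3.6303

3.6303


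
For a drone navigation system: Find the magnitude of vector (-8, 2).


|u| = sqrt((-8)^2 + 2^2) = sqrt(68) = 8.2462

8.2462


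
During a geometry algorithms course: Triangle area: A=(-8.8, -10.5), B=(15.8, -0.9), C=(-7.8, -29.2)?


Area = |x_A(y_B-y_C) + x_B(y_C-y_A) + x_C(y_A-y_B)|/2
= |(-249.04) + (-295.46) + 74.88|/2
= 469.62/2 = 234.81

234.81


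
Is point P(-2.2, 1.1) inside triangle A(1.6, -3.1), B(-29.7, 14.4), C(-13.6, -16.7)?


Cross products: AB x AP = -64.96, BC x BP = 641.12, CA x CP = 115.52
All same sign? no

No, outside


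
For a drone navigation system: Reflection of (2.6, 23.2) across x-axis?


Reflection over x-axis: (x,y) -> (x,-y)
(2.6, 23.2) -> (2.6, -23.2)

(2.6, -23.2)


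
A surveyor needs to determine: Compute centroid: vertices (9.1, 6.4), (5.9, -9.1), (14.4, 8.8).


Centroid = ((x_A+x_B+x_C)/3, (y_A+y_B+y_C)/3)
= ((9.1+5.9+14.4)/3, (6.4+(-9.1)+8.8)/3)
= (9.8, 2.0333)

(9.8, 2.0333)


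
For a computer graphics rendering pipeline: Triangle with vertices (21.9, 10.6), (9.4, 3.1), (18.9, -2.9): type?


Side lengths squared: AB^2=212.5, BC^2=126.25, CA^2=191.25
Sorted: [126.25, 191.25, 212.5]
By sides: Scalene, By angles: Acute

Scalene, Acute


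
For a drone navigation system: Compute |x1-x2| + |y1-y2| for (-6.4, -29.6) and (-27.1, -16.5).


|(-6.4)-(-27.1)| + |(-29.6)-(-16.5)| = 20.7 + 13.1 = 33.8

33.8


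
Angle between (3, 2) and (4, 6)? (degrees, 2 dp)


u.v = 24, |u| = sqrt(13) = 3.6056, |v| = sqrt(52) = 7.2111
cos(theta) = u.v/(|u||v|) = 24/sqrt(676) = 0.923077
theta = acos(0.923077) = 22.62 degrees

22.62 degrees


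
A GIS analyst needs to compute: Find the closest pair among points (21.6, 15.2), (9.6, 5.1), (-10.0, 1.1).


d(P0,P1) = 15.6847, d(P0,P2) = 34.603, d(P1,P2) = 20.004
Closest: P0 and P1

Closest pair: (21.6, 15.2) and (9.6, 5.1), distance = 15.6847


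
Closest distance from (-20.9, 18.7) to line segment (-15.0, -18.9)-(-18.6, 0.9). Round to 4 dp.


Project P onto AB: t = 1 (clamped to [0,1])
Closest point on segment: (-18.6, 0.9)
Distance: 17.948

17.948


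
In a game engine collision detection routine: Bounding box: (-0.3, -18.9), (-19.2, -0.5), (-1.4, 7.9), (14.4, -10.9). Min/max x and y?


x range: [-19.2, 14.4]
y range: [-18.9, 7.9]
Bounding box: (-19.2,-18.9) to (14.4,7.9)

(-19.2,-18.9) to (14.4,7.9)


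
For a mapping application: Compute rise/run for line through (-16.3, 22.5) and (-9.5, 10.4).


slope = (y2-y1)/(x2-x1) = (10.4-22.5)/((-9.5)-(-16.3)) = (-12.1)/6.8 = -1.7794

-1.7794


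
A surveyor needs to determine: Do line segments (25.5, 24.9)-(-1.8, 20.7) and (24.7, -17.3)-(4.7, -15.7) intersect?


Cross products: d1=-845.28, d2=-717.6, d3=1148.7, d4=1021.02
d1*d2 < 0 and d3*d4 < 0? no

No, they don't intersect


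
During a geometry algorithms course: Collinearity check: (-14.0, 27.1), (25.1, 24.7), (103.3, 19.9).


Cross product: (25.1-(-14))*(19.9-27.1) - (24.7-27.1)*(103.3-(-14))
= 0

Yes, collinear


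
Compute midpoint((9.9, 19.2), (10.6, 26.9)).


M = ((9.9+10.6)/2, (19.2+26.9)/2)
= (10.25, 23.05)

(10.25, 23.05)


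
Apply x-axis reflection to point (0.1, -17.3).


Reflection over x-axis: (x,y) -> (x,-y)
(0.1, -17.3) -> (0.1, 17.3)

(0.1, 17.3)


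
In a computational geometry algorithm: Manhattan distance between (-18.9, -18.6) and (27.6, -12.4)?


|(-18.9)-27.6| + |(-18.6)-(-12.4)| = 46.5 + 6.2 = 52.7

52.7


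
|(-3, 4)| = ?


|u| = sqrt((-3)^2 + 4^2) = sqrt(25) = 5

5


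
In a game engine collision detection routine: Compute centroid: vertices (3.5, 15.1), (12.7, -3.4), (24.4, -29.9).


Centroid = ((x_A+x_B+x_C)/3, (y_A+y_B+y_C)/3)
= ((3.5+12.7+24.4)/3, (15.1+(-3.4)+(-29.9))/3)
= (13.5333, -6.0667)

(13.5333, -6.0667)


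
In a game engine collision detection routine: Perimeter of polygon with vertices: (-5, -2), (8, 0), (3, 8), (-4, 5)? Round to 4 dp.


Sides: (-5, -2)->(8, 0): sqrt(173) = 13.152946, (8, 0)->(3, 8): sqrt(89) = 9.433981, (3, 8)->(-4, 5): sqrt(58) = 7.615773, (-4, 5)->(-5, -2): sqrt(50) = 7.071068
Sum = 37.273768
Perimeter = 37.2738

37.2738


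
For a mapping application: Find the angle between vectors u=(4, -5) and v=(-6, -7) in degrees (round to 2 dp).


u.v = 11, |u| = sqrt(41) = 6.4031, |v| = sqrt(85) = 9.2195
cos(theta) = u.v/(|u||v|) = 11/sqrt(3485) = 0.186334
theta = acos(0.186334) = 79.26 degrees

79.26 degrees


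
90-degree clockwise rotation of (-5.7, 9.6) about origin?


90° CW: (x,y) -> (y, -x)
(-5.7,9.6) -> (9.6, 5.7)

(9.6, 5.7)


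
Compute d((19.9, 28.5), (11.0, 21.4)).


dx=-8.9, dy=-7.1
d^2 = (-8.9)^2 + (-7.1)^2 = 129.62
d = sqrt(129.62) = 11.3851

11.3851


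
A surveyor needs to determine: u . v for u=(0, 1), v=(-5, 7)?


u . v = u_x*v_x + u_y*v_y = 0*(-5) + 1*7
= 0 + 7 = 7

7


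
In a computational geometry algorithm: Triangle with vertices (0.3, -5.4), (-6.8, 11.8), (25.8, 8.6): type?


Side lengths squared: AB^2=346.25, BC^2=1073, CA^2=846.25
Sorted: [346.25, 846.25, 1073]
By sides: Scalene, By angles: Acute

Scalene, Acute


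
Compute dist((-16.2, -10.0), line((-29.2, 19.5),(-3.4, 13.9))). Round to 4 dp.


|cross product| = 688.3
|line direction| = sqrt(697) = 26.4008
Distance = 688.3/sqrt(697) = 26.0712

26.0712


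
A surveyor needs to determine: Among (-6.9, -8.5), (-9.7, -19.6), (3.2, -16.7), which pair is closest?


d(P0,P1) = 11.4477, d(P0,P2) = 13.0096, d(P1,P2) = 13.222
Closest: P0 and P1

Closest pair: (-6.9, -8.5) and (-9.7, -19.6), distance = 11.4477


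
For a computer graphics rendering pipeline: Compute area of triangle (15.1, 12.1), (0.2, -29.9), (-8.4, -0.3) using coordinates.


Area = |x_A(y_B-y_C) + x_B(y_C-y_A) + x_C(y_A-y_B)|/2
= |(-446.96) + (-2.48) + (-352.8)|/2
= 802.24/2 = 401.12

401.12


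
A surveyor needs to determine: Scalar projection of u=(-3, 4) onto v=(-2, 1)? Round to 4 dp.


u.v = 10, |v| = sqrt(5) = 2.2361
Scalar projection = u.v / |v| = 10 / sqrt(5) = 4.4721

4.4721


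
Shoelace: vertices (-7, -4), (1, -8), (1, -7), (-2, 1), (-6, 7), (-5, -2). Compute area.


Shoelace sum: ((-7)*(-8) - 1*(-4)) + (1*(-7) - 1*(-8)) + (1*1 - (-2)*(-7)) + ((-2)*7 - (-6)*1) + ((-6)*(-2) - (-5)*7) + ((-5)*(-4) - (-7)*(-2))
= 93
Area = |93|/2 = 46.5

46.5


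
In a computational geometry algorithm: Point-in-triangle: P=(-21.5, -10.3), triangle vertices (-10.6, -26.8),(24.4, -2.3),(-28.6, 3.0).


Cross products: AB x AP = 844.55, BC x BP = 667.27, CA x CP = -27.82
All same sign? no

No, outside


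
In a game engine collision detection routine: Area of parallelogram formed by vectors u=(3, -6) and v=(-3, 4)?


|u x v| = |3*4 - (-6)*(-3)|
= |12 - 18| = 6

6


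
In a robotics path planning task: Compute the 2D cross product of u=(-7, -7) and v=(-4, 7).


u x v = u_x*v_y - u_y*v_x = (-7)*7 - (-7)*(-4)
= (-49) - 28 = -77

-77


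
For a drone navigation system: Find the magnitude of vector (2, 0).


|u| = sqrt(2^2 + 0^2) = sqrt(4) = 2

2


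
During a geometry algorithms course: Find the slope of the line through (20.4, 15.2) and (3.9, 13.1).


slope = (y2-y1)/(x2-x1) = (13.1-15.2)/(3.9-20.4) = (-2.1)/(-16.5) = 0.1273

0.1273


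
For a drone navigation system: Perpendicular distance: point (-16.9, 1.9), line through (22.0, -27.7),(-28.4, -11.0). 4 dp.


|cross product| = 842.21
|line direction| = sqrt(2819.05) = 53.0947
Distance = 842.21/sqrt(2819.05) = 15.8624

15.8624


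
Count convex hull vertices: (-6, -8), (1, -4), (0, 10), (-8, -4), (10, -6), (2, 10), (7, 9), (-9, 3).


Convex hull vertices (CCW): (-9, 3), (-8, -4), (-6, -8), (10, -6), (7, 9), (2, 10), (0, 10)
Count = 7

7


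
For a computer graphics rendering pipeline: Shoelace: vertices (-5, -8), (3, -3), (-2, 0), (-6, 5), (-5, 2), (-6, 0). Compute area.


Shoelace sum: ((-5)*(-3) - 3*(-8)) + (3*0 - (-2)*(-3)) + ((-2)*5 - (-6)*0) + ((-6)*2 - (-5)*5) + ((-5)*0 - (-6)*2) + ((-6)*(-8) - (-5)*0)
= 96
Area = |96|/2 = 48

48


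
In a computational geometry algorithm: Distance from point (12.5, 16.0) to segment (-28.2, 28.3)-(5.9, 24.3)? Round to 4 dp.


Project P onto AB: t = 1 (clamped to [0,1])
Closest point on segment: (5.9, 24.3)
Distance: 10.6042

10.6042


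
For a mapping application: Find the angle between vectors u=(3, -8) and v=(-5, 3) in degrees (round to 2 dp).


u.v = -39, |u| = sqrt(73) = 8.544, |v| = sqrt(34) = 5.831
cos(theta) = u.v/(|u||v|) = -39/sqrt(2482) = -0.782823
theta = acos(-0.782823) = 141.52 degrees

141.52 degrees


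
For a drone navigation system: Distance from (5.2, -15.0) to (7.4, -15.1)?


dx=2.2, dy=-0.1
d^2 = 2.2^2 + (-0.1)^2 = 4.85
d = sqrt(4.85) = 2.2023

2.2023


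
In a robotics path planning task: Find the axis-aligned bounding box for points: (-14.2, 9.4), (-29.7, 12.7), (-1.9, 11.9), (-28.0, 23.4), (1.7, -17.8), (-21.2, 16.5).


x range: [-29.7, 1.7]
y range: [-17.8, 23.4]
Bounding box: (-29.7,-17.8) to (1.7,23.4)

(-29.7,-17.8) to (1.7,23.4)


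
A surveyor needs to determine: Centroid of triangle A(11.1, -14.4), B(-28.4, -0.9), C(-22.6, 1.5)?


Centroid = ((x_A+x_B+x_C)/3, (y_A+y_B+y_C)/3)
= ((11.1+(-28.4)+(-22.6))/3, ((-14.4)+(-0.9)+1.5)/3)
= (-13.3, -4.6)

(-13.3, -4.6)


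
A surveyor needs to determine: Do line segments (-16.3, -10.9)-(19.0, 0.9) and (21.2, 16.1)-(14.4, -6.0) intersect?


Cross products: d1=-645.15, d2=54.74, d3=510.6, d4=-189.29
d1*d2 < 0 and d3*d4 < 0? yes

Yes, they intersect


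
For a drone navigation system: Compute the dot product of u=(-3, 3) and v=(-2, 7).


u . v = u_x*v_x + u_y*v_y = (-3)*(-2) + 3*7
= 6 + 21 = 27

27


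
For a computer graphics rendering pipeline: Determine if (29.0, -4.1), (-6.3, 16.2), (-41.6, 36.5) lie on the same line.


Cross product: ((-6.3)-29)*(36.5-(-4.1)) - (16.2-(-4.1))*((-41.6)-29)
= 0

Yes, collinear


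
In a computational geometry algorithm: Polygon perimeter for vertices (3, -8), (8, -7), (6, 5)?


Sides: (3, -8)->(8, -7): sqrt(26) = 5.09902, (8, -7)->(6, 5): sqrt(148) = 12.165525, (6, 5)->(3, -8): sqrt(178) = 13.341664
Sum = 30.606209
Perimeter = 30.6062

30.6062


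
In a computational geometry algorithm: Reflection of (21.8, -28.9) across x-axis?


Reflection over x-axis: (x,y) -> (x,-y)
(21.8, -28.9) -> (21.8, 28.9)

(21.8, 28.9)


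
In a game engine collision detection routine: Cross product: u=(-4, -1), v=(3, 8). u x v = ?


u x v = u_x*v_y - u_y*v_x = (-4)*8 - (-1)*3
= (-32) - (-3) = -29

-29


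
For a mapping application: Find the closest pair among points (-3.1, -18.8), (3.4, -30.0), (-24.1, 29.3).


d(P0,P1) = 12.9495, d(P0,P2) = 52.4844, d(P1,P2) = 65.3662
Closest: P0 and P1

Closest pair: (-3.1, -18.8) and (3.4, -30.0), distance = 12.9495


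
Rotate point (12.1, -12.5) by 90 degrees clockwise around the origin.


90° CW: (x,y) -> (y, -x)
(12.1,-12.5) -> (-12.5, -12.1)

(-12.5, -12.1)


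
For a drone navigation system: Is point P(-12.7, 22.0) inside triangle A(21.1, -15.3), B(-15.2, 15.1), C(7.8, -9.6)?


Cross products: AB x AP = -326.47, BC x BP = 220.45, CA x CP = 303.43
All same sign? no

No, outside


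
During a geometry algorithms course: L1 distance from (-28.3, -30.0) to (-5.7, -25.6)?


|(-28.3)-(-5.7)| + |(-30)-(-25.6)| = 22.6 + 4.4 = 27

27


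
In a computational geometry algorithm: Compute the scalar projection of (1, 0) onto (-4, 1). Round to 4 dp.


u.v = -4, |v| = sqrt(17) = 4.1231
Scalar projection = u.v / |v| = -4 / sqrt(17) = -0.9701

-0.9701


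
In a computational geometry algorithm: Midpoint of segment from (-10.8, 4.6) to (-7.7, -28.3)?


M = (((-10.8)+(-7.7))/2, (4.6+(-28.3))/2)
= (-9.25, -11.85)

(-9.25, -11.85)


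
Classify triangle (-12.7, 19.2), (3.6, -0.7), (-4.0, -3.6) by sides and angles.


Side lengths squared: AB^2=661.7, BC^2=66.17, CA^2=595.53
Sorted: [66.17, 595.53, 661.7]
By sides: Scalene, By angles: Right

Scalene, Right


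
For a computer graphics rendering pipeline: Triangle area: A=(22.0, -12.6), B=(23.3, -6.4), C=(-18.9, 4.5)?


Area = |x_A(y_B-y_C) + x_B(y_C-y_A) + x_C(y_A-y_B)|/2
= |(-239.8) + 398.43 + 117.18|/2
= 275.81/2 = 137.905

137.905


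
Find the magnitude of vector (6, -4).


|u| = sqrt(6^2 + (-4)^2) = sqrt(52) = 7.2111

7.2111


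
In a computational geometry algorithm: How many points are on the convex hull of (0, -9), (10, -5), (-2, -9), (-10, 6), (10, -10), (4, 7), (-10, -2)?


Convex hull vertices (CCW): (-10, -2), (-2, -9), (10, -10), (10, -5), (4, 7), (-10, 6)
Count = 6

6


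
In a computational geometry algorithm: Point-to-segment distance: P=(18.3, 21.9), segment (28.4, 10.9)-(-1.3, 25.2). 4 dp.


Project P onto AB: t = 0.4208 (clamped to [0,1])
Closest point on segment: (15.9012, 16.9179)
Distance: 5.5295

5.5295


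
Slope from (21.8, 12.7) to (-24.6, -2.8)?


slope = (y2-y1)/(x2-x1) = ((-2.8)-12.7)/((-24.6)-21.8) = (-15.5)/(-46.4) = 0.3341

0.3341


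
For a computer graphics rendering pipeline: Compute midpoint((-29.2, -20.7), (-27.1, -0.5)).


M = (((-29.2)+(-27.1))/2, ((-20.7)+(-0.5))/2)
= (-28.15, -10.6)

(-28.15, -10.6)


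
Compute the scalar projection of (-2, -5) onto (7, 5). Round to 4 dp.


u.v = -39, |v| = sqrt(74) = 8.6023
Scalar projection = u.v / |v| = -39 / sqrt(74) = -4.5337

-4.5337


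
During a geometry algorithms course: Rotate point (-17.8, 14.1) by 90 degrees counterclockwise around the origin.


90° CCW: (x,y) -> (-y, x)
(-17.8,14.1) -> (-14.1, -17.8)

(-14.1, -17.8)


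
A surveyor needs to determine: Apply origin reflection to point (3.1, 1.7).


Reflection over origin: (x,y) -> (-x,-y)
(3.1, 1.7) -> (-3.1, -1.7)

(-3.1, -1.7)


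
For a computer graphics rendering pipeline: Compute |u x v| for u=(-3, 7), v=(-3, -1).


|u x v| = |(-3)*(-1) - 7*(-3)|
= |3 - (-21)| = 24

24


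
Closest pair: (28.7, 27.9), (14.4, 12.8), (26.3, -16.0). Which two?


d(P0,P1) = 20.7966, d(P0,P2) = 43.9656, d(P1,P2) = 31.1617
Closest: P0 and P1

Closest pair: (28.7, 27.9) and (14.4, 12.8), distance = 20.7966


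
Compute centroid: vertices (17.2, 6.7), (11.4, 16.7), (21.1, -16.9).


Centroid = ((x_A+x_B+x_C)/3, (y_A+y_B+y_C)/3)
= ((17.2+11.4+21.1)/3, (6.7+16.7+(-16.9))/3)
= (16.5667, 2.1667)

(16.5667, 2.1667)


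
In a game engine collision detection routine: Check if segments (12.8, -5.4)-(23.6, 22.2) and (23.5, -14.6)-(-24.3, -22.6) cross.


Cross products: d1=-525.36, d2=-1758.24, d3=-394.68, d4=838.2
d1*d2 < 0 and d3*d4 < 0? no

No, they don't intersect


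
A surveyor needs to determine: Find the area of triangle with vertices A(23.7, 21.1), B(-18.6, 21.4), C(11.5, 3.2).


Area = |x_A(y_B-y_C) + x_B(y_C-y_A) + x_C(y_A-y_B)|/2
= |431.34 + 332.94 + (-3.45)|/2
= 760.83/2 = 380.415

380.415


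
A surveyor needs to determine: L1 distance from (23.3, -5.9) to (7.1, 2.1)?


|23.3-7.1| + |(-5.9)-2.1| = 16.2 + 8 = 24.2

24.2


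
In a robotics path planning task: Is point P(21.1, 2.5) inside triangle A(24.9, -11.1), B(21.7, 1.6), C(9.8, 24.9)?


Cross products: AB x AP = 4.74, BC x BP = 3.27, CA x CP = 68.56
All same sign? yes

Yes, inside


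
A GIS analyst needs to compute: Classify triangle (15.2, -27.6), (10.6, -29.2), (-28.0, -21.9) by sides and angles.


Side lengths squared: AB^2=23.72, BC^2=1543.25, CA^2=1898.73
Sorted: [23.72, 1543.25, 1898.73]
By sides: Scalene, By angles: Obtuse

Scalene, Obtuse


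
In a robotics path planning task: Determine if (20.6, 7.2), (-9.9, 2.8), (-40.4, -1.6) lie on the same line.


Cross product: ((-9.9)-20.6)*((-1.6)-7.2) - (2.8-7.2)*((-40.4)-20.6)
= 0

Yes, collinear


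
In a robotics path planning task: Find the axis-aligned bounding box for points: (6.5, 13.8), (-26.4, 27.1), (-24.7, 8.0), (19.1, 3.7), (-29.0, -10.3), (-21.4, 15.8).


x range: [-29, 19.1]
y range: [-10.3, 27.1]
Bounding box: (-29,-10.3) to (19.1,27.1)

(-29,-10.3) to (19.1,27.1)


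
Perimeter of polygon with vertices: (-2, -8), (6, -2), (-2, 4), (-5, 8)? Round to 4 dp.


Sides: (-2, -8)->(6, -2): sqrt(100) = 10, (6, -2)->(-2, 4): sqrt(100) = 10, (-2, 4)->(-5, 8): sqrt(25) = 5, (-5, 8)->(-2, -8): sqrt(265) = 16.278821
Sum = 41.278821
Perimeter = 41.2788

41.2788


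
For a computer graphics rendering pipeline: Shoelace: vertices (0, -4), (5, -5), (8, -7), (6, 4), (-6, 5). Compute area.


Shoelace sum: (0*(-5) - 5*(-4)) + (5*(-7) - 8*(-5)) + (8*4 - 6*(-7)) + (6*5 - (-6)*4) + ((-6)*(-4) - 0*5)
= 177
Area = |177|/2 = 88.5

88.5


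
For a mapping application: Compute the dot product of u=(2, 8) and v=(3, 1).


u . v = u_x*v_x + u_y*v_y = 2*3 + 8*1
= 6 + 8 = 14

14


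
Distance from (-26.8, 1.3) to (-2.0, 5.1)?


dx=24.8, dy=3.8
d^2 = 24.8^2 + 3.8^2 = 629.48
d = sqrt(629.48) = 25.0894

25.0894


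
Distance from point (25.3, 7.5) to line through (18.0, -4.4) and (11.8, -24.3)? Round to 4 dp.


|cross product| = 71.49
|line direction| = sqrt(434.45) = 20.8435
Distance = 71.49/sqrt(434.45) = 3.4299

3.4299


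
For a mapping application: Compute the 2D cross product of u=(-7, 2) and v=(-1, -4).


u x v = u_x*v_y - u_y*v_x = (-7)*(-4) - 2*(-1)
= 28 - (-2) = 30

30


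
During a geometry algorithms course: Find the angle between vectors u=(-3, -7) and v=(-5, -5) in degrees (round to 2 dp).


u.v = 50, |u| = sqrt(58) = 7.6158, |v| = sqrt(50) = 7.0711
cos(theta) = u.v/(|u||v|) = 50/sqrt(2900) = 0.928477
theta = acos(0.928477) = 21.8 degrees

21.8 degrees


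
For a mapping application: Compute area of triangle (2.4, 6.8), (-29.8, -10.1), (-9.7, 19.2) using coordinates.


Area = |x_A(y_B-y_C) + x_B(y_C-y_A) + x_C(y_A-y_B)|/2
= |(-70.32) + (-369.52) + (-163.93)|/2
= 603.77/2 = 301.885

301.885


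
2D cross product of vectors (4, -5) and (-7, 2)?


u x v = u_x*v_y - u_y*v_x = 4*2 - (-5)*(-7)
= 8 - 35 = -27

-27


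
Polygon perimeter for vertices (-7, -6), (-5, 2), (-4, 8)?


Sides: (-7, -6)->(-5, 2): sqrt(68) = 8.246211, (-5, 2)->(-4, 8): sqrt(37) = 6.082763, (-4, 8)->(-7, -6): sqrt(205) = 14.317821
Sum = 28.646795
Perimeter = 28.6468

28.6468


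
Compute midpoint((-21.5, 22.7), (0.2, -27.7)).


M = (((-21.5)+0.2)/2, (22.7+(-27.7))/2)
= (-10.65, -2.5)

(-10.65, -2.5)


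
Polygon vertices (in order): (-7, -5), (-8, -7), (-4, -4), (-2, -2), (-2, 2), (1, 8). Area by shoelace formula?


Shoelace sum: ((-7)*(-7) - (-8)*(-5)) + ((-8)*(-4) - (-4)*(-7)) + ((-4)*(-2) - (-2)*(-4)) + ((-2)*2 - (-2)*(-2)) + ((-2)*8 - 1*2) + (1*(-5) - (-7)*8)
= 38
Area = |38|/2 = 19

19


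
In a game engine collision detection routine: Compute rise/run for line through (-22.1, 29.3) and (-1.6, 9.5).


slope = (y2-y1)/(x2-x1) = (9.5-29.3)/((-1.6)-(-22.1)) = (-19.8)/20.5 = -0.9659

-0.9659


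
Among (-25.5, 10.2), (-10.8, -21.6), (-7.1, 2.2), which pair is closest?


d(P0,P1) = 35.0333, d(P0,P2) = 20.0639, d(P1,P2) = 24.0859
Closest: P0 and P2

Closest pair: (-25.5, 10.2) and (-7.1, 2.2), distance = 20.0639


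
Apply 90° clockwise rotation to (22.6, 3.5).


90° CW: (x,y) -> (y, -x)
(22.6,3.5) -> (3.5, -22.6)

(3.5, -22.6)


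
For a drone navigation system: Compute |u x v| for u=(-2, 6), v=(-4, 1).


|u x v| = |(-2)*1 - 6*(-4)|
= |(-2) - (-24)| = 22

22


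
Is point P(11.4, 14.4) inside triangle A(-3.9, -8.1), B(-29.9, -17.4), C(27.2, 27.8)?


Cross products: AB x AP = -442.71, BC x BP = -50.98, CA x CP = -150.48
All same sign? yes

Yes, inside


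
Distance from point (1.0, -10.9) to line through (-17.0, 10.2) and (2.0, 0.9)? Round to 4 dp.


|cross product| = 233.5
|line direction| = sqrt(447.49) = 21.154
Distance = 233.5/sqrt(447.49) = 11.0381

11.0381


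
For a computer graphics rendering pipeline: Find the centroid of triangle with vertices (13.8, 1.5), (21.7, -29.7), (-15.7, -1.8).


Centroid = ((x_A+x_B+x_C)/3, (y_A+y_B+y_C)/3)
= ((13.8+21.7+(-15.7))/3, (1.5+(-29.7)+(-1.8))/3)
= (6.6, -10)

(6.6, -10)


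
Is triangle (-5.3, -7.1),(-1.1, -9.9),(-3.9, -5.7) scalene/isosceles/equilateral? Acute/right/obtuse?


Side lengths squared: AB^2=25.48, BC^2=25.48, CA^2=3.92
Sorted: [3.92, 25.48, 25.48]
By sides: Isosceles, By angles: Acute

Isosceles, Acute


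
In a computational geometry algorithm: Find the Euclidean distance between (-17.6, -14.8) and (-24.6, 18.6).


dx=-7, dy=33.4
d^2 = (-7)^2 + 33.4^2 = 1164.56
d = sqrt(1164.56) = 34.1257

34.1257


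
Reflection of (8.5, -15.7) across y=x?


Reflection over y=x: (x,y) -> (y,x)
(8.5, -15.7) -> (-15.7, 8.5)

(-15.7, 8.5)


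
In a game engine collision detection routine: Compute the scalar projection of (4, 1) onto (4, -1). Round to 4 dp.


u.v = 15, |v| = sqrt(17) = 4.1231
Scalar projection = u.v / |v| = 15 / sqrt(17) = 3.638

3.638


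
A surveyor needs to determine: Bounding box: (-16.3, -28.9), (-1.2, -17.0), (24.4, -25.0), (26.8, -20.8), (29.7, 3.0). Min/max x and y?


x range: [-16.3, 29.7]
y range: [-28.9, 3]
Bounding box: (-16.3,-28.9) to (29.7,3)

(-16.3,-28.9) to (29.7,3)


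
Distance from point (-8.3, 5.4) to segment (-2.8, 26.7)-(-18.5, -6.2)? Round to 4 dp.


Project P onto AB: t = 0.5923 (clamped to [0,1])
Closest point on segment: (-12.0993, 7.213)
Distance: 4.2097

4.2097


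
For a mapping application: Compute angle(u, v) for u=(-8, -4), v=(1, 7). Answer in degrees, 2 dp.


u.v = -36, |u| = sqrt(80) = 8.9443, |v| = sqrt(50) = 7.0711
cos(theta) = u.v/(|u||v|) = -36/sqrt(4000) = -0.56921
theta = acos(-0.56921) = 124.7 degrees

124.7 degrees


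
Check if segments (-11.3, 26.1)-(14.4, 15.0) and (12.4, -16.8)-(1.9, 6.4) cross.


Cross products: d1=99.39, d2=-380.3, d3=-839.46, d4=-359.77
d1*d2 < 0 and d3*d4 < 0? no

No, they don't intersect


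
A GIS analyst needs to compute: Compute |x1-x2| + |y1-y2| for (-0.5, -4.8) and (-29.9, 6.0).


|(-0.5)-(-29.9)| + |(-4.8)-6| = 29.4 + 10.8 = 40.2

40.2


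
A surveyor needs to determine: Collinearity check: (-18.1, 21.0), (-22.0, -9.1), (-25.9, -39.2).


Cross product: ((-22)-(-18.1))*((-39.2)-21) - ((-9.1)-21)*((-25.9)-(-18.1))
= 0

Yes, collinear


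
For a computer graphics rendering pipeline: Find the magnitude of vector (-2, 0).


|u| = sqrt((-2)^2 + 0^2) = sqrt(4) = 2

2


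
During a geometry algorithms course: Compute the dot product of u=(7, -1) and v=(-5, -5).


u . v = u_x*v_x + u_y*v_y = 7*(-5) + (-1)*(-5)
= (-35) + 5 = -30

-30


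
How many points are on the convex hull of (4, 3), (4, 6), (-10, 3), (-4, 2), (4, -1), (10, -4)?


Convex hull vertices (CCW): (-10, 3), (10, -4), (4, 6)
Count = 3

3


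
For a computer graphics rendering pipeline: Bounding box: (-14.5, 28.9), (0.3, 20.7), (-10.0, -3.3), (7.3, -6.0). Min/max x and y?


x range: [-14.5, 7.3]
y range: [-6, 28.9]
Bounding box: (-14.5,-6) to (7.3,28.9)

(-14.5,-6) to (7.3,28.9)


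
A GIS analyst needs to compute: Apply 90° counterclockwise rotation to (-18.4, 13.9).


90° CCW: (x,y) -> (-y, x)
(-18.4,13.9) -> (-13.9, -18.4)

(-13.9, -18.4)


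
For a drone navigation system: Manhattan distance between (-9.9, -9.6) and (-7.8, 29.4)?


|(-9.9)-(-7.8)| + |(-9.6)-29.4| = 2.1 + 39 = 41.1

41.1


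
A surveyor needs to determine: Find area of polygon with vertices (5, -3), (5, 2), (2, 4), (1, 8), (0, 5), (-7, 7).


Shoelace sum: (5*2 - 5*(-3)) + (5*4 - 2*2) + (2*8 - 1*4) + (1*5 - 0*8) + (0*7 - (-7)*5) + ((-7)*(-3) - 5*7)
= 79
Area = |79|/2 = 39.5

39.5


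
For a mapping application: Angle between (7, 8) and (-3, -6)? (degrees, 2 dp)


u.v = -69, |u| = sqrt(113) = 10.6301, |v| = sqrt(45) = 6.7082
cos(theta) = u.v/(|u||v|) = -69/sqrt(5085) = -0.967617
theta = acos(-0.967617) = 165.38 degrees

165.38 degrees


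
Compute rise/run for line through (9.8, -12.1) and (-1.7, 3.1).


slope = (y2-y1)/(x2-x1) = (3.1-(-12.1))/((-1.7)-9.8) = 15.2/(-11.5) = -1.3217

-1.3217


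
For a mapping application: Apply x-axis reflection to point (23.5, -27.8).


Reflection over x-axis: (x,y) -> (x,-y)
(23.5, -27.8) -> (23.5, 27.8)

(23.5, 27.8)


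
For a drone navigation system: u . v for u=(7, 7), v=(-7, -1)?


u . v = u_x*v_x + u_y*v_y = 7*(-7) + 7*(-1)
= (-49) + (-7) = -56

-56


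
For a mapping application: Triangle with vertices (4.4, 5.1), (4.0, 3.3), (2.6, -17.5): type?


Side lengths squared: AB^2=3.4, BC^2=434.6, CA^2=514
Sorted: [3.4, 434.6, 514]
By sides: Scalene, By angles: Obtuse

Scalene, Obtuse


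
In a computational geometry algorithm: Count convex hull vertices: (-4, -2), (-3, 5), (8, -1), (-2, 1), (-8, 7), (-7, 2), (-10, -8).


Convex hull vertices (CCW): (-10, -8), (8, -1), (-3, 5), (-8, 7)
Count = 4

4
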